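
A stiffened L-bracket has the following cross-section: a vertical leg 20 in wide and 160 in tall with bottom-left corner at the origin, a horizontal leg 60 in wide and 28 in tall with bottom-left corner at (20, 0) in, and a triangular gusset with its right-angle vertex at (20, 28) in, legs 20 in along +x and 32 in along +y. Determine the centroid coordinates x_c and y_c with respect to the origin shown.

x_c = 23.95 in, y_c = 56.13 in

vertical leg: A = 20 × 160 = 3200.00, centroid at (10.00, 80.00).
horizontal leg: A = 60 × 28 = 1680.00, centroid at (50.00, 14.00).
gusset: A = ½·20·32 = 320.00, centroid at (26.67, 38.67).
ΣA = 5200.00 in², ΣAx_c = 124533.33 in³, ΣAy_c = 291893.33 in³.
x_c = 124533.33/5200.00 = 23.95 in; y_c = 291893.33/5200.00 = 56.13 in.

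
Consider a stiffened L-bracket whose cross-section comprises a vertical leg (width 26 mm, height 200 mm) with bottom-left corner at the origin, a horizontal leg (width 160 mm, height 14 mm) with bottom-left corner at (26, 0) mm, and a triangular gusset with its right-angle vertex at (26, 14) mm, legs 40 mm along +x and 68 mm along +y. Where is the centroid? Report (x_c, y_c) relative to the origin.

Part | A | x̄ᵢ | ȳᵢ | A·x̄ᵢ | A·ȳᵢ
vertical leg | 5200.00 | 13.00 | 100.00 | 67600.00 | 520000.00
horizontal leg | 2240.00 | 106.00 | 7.00 | 237440.00 | 15680.00
gusset | 1360.00 | 39.33 | 36.67 | 53493.33 | 49866.67
Σ | 8800.00 |  |  | 358533.33 | 585546.67
x_c = 358533.33 / 8800.00 = 40.74 mm
y_c = 585546.67 / 8800.00 = 66.54 mm

x_c = 40.74 mm, y_c = 66.54 mm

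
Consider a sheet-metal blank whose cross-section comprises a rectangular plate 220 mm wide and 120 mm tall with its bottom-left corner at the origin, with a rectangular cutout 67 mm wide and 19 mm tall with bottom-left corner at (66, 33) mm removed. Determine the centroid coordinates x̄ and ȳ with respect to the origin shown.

x̄ = 110.53 mm, ȳ = 60.89 mm

Part | A | x̄ᵢ | ȳᵢ | A·x̄ᵢ | A·ȳᵢ
plate | 26400.00 | 110.00 | 60.00 | 2904000.00 | 1584000.00
hole | -1273.00 | 99.50 | 42.50 | -126663.50 | -54102.50
Σ | 25127.00 |  |  | 2777336.50 | 1529897.50
x̄ = 2777336.50 / 25127.00 = 110.53 mm
ȳ = 1529897.50 / 25127.00 = 60.89 mm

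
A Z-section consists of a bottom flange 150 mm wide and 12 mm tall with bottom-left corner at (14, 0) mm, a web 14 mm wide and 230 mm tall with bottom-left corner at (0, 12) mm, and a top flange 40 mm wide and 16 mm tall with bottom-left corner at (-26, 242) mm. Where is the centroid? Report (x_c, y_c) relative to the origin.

x_c = 31.61 mm, y_c = 102.43 mm

bottom flange: A = 150 × 12 = 1800.00, centroid at (89.00, 6.00).
web: A = 14 × 230 = 3220.00, centroid at (7.00, 127.00).
top flange: A = 40 × 16 = 640.00, centroid at (-6.00, 250.00).
ΣA = 5660.00 mm²
ΣAx_c = (1800.00)(89.00) + (3220.00)(7.00) + (640.00)(-6.00) = 178900.00 mm³
ΣAy_c = (1800.00)(6.00) + (3220.00)(127.00) + (640.00)(250.00) = 579740.00 mm³
x_c = 178900.00 / 5660.00 = 31.61 mm
y_c = 579740.00 / 5660.00 = 102.43 mm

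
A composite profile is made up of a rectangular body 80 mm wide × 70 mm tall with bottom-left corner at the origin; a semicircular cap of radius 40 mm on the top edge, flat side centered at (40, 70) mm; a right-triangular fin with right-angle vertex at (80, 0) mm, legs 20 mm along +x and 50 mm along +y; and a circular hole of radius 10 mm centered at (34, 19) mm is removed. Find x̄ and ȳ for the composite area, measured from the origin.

x̄ = 43.04 mm, ȳ = 50.24 mm

Part | A | x̄ᵢ | ȳᵢ | A·x̄ᵢ | A·ȳᵢ
rectangular body | 5600.00 | 40.00 | 35.00 | 224000.00 | 196000.00
semicircular top | 2513.27 | 40.00 | 86.98 | 100530.96 | 218595.86
triangular fin | 500.00 | 86.67 | 16.67 | 43333.33 | 8333.33
hole | -314.16 | 34.00 | 19.00 | -10681.42 | -5969.03
Σ | 8299.11 |  |  | 357182.88 | 416960.16
x̄ = 357182.88 / 8299.11 = 43.04 mm
ȳ = 416960.16 / 8299.11 = 50.24 mm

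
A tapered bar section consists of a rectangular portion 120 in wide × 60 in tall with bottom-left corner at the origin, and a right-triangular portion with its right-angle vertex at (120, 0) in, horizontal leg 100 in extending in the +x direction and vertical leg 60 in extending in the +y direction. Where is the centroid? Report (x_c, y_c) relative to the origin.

x_c = 87.45 in, y_c = 27.06 in

rectangular portion: A = 120 × 60 = 7200.00, centroid at (60.00, 30.00).
triangular portion: A = ½·100·60 = 3000.00, centroid at (153.33, 20.00).
ΣA = 10200.00 in², ΣAx_c = 892000.00 in³, ΣAy_c = 276000.00 in³.
x_c = 892000.00/10200.00 = 87.45 in; y_c = 276000.00/10200.00 = 27.06 in.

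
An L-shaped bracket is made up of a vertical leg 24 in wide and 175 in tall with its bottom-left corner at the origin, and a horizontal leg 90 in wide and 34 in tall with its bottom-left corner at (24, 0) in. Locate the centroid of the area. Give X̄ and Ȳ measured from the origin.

X̄ = 36.02 in, Ȳ = 57.79 in

Part | A | x̄ᵢ | ȳᵢ | A·x̄ᵢ | A·ȳᵢ
vertical leg | 4200.00 | 12.00 | 87.50 | 50400.00 | 367500.00
horizontal leg | 3060.00 | 69.00 | 17.00 | 211140.00 | 52020.00
Σ | 7260.00 |  |  | 261540.00 | 419520.00
X̄ = 261540.00 / 7260.00 = 36.02 in
Ȳ = 419520.00 / 7260.00 = 57.79 in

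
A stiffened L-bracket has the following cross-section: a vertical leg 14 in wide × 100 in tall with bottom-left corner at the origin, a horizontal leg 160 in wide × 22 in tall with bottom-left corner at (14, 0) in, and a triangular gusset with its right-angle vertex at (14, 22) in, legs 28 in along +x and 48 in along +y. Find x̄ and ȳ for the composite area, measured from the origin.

x̄ = 63.73 in, ȳ = 24.01 in

vertical leg: A = 14 × 100 = 1400.00, centroid at (7.00, 50.00).
horizontal leg: A = 160 × 22 = 3520.00, centroid at (94.00, 11.00).
gusset: A = ½·28·48 = 672.00, centroid at (23.33, 38.00).
ΣA = 5592.00 in², ΣAx̄ = 356360.00 in³, ΣAȳ = 134256.00 in³.
x̄ = 356360.00/5592.00 = 63.73 in; ȳ = 134256.00/5592.00 = 24.01 in.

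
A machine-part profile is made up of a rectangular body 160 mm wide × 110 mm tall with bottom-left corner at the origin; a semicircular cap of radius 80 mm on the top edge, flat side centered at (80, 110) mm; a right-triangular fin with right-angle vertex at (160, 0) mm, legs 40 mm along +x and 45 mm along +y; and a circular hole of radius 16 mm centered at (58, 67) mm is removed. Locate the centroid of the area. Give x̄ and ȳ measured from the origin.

rectangular body: A = 160 × 110 = 17600.00, centroid at (80.00, 55.00).
semicircular top: A = ½π·80² = 10053.10, centroid at (80.00, 143.95).
triangular fin: A = ½·40·45 = 900.00, centroid at (173.33, 15.00).
hole: A = −π·16² = -804.25, centroid at (58.00, 67.00).
ΣA = 27748.85 mm², ΣAx̄ = 2321601.35 mm³, ΣAȳ = 2374789.35 mm³.
x̄ = 2321601.35/27748.85 = 83.66 mm; ȳ = 2374789.35/27748.85 = 85.58 mm.

x̄ = 83.66 mm, ȳ = 85.58 mm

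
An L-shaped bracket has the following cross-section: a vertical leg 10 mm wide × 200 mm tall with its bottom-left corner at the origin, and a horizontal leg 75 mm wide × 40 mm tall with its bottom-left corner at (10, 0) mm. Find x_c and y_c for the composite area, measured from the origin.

vertical leg: A = 10 × 200 = 2000.00, centroid at (5.00, 100.00).
horizontal leg: A = 75 × 40 = 3000.00, centroid at (47.50, 20.00).
ΣA = 5000.00 mm²
ΣAx_c = (2000.00)(5.00) + (3000.00)(47.50) = 152500.00 mm³
ΣAy_c = (2000.00)(100.00) + (3000.00)(20.00) = 260000.00 mm³
x_c = 152500.00 / 5000.00 = 30.50 mm
y_c = 260000.00 / 5000.00 = 52.00 mm

x_c = 30.50 mm, y_c = 52.00 mm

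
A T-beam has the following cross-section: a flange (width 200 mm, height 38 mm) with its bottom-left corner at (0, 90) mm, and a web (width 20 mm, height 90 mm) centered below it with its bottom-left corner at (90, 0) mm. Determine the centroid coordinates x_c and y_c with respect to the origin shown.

web: A = 20 × 90 = 1800.00, centroid at (100.00, 45.00).
flange: A = 200 × 38 = 7600.00, centroid at (100.00, 109.00).
ΣA = 9400.00 mm²
ΣAx_c = (1800.00)(100.00) + (7600.00)(100.00) = 940000.00 mm³
ΣAy_c = (1800.00)(45.00) + (7600.00)(109.00) = 909400.00 mm³
x_c = 940000.00 / 9400.00 = 100.00 mm
y_c = 909400.00 / 9400.00 = 96.74 mm

x_c = 100.00 mm, y_c = 96.74 mm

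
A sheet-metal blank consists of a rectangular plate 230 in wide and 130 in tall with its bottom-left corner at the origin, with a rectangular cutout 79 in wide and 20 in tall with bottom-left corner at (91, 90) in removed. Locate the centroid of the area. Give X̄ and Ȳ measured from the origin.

plate: A = 230 × 130 = 29900.00, centroid at (115.00, 65.00).
hole: A = −(79 × 20) = -1580.00, centroid at (130.50, 100.00).
ΣA = 28320.00 in², ΣAX̄ = 3232310.00 in³, ΣAȲ = 1785500.00 in³.
X̄ = 3232310.00/28320.00 = 114.14 in; Ȳ = 1785500.00/28320.00 = 63.05 in.

X̄ = 114.14 in, Ȳ = 63.05 in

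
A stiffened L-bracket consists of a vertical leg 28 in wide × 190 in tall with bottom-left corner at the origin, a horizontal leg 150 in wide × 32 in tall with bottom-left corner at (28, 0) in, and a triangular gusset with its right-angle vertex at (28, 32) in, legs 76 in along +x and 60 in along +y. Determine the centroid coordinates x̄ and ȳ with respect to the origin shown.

x̄ = 55.68 in, ȳ = 56.51 in

vertical leg: A = 28 × 190 = 5320.00, centroid at (14.00, 95.00).
horizontal leg: A = 150 × 32 = 4800.00, centroid at (103.00, 16.00).
gusset: A = ½·76·60 = 2280.00, centroid at (53.33, 52.00).
ΣA = 12400.00 in²
ΣAx̄ = (5320.00)(14.00) + (4800.00)(103.00) + (2280.00)(53.33) = 690480.00 in³
ΣAȳ = (5320.00)(95.00) + (4800.00)(16.00) + (2280.00)(52.00) = 700760.00 in³
x̄ = 690480.00 / 12400.00 = 55.68 in
ȳ = 700760.00 / 12400.00 = 56.51 in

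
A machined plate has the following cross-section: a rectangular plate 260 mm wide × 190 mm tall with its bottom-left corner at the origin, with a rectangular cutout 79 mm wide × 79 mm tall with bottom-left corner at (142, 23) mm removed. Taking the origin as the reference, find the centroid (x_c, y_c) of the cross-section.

plate: A = 260 × 190 = 49400.00, centroid at (130.00, 95.00).
hole: A = −(79 × 79) = -6241.00, centroid at (181.50, 62.50).
ΣA = 43159.00 mm²
ΣAx_c = (49400.00)(130.00) + (-6241.00)(181.50) = 5289258.50 mm³
ΣAy_c = (49400.00)(95.00) + (-6241.00)(62.50) = 4302937.50 mm³
x_c = 5289258.50 / 43159.00 = 122.55 mm
y_c = 4302937.50 / 43159.00 = 99.70 mm

x_c = 122.55 mm, y_c = 99.70 mm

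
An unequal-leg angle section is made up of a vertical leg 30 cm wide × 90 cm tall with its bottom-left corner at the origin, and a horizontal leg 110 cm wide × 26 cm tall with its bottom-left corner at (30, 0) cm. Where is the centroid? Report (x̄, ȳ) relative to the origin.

x̄ = 51.01 cm, ȳ = 28.54 cm

vertical leg: A = 30 × 90 = 2700.00, centroid at (15.00, 45.00).
horizontal leg: A = 110 × 26 = 2860.00, centroid at (85.00, 13.00).
ΣA = 5560.00 cm²
ΣAx̄ = (2700.00)(15.00) + (2860.00)(85.00) = 283600.00 cm³
ΣAȳ = (2700.00)(45.00) + (2860.00)(13.00) = 158680.00 cm³
x̄ = 283600.00 / 5560.00 = 51.01 cm
ȳ = 158680.00 / 5560.00 = 28.54 cm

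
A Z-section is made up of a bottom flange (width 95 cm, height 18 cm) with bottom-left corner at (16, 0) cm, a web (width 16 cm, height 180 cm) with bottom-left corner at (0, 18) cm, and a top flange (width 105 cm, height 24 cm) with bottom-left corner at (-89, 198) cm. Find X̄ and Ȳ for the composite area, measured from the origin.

X̄ = 5.58 cm, Ȳ = 120.34 cm

bottom flange: A = 95 × 18 = 1710.00, centroid at (63.50, 9.00).
web: A = 16 × 180 = 2880.00, centroid at (8.00, 108.00).
top flange: A = 105 × 24 = 2520.00, centroid at (-36.50, 210.00).
ΣA = 7110.00 cm², ΣAX̄ = 39645.00 cm³, ΣAȲ = 855630.00 cm³.
X̄ = 39645.00/7110.00 = 5.58 cm; Ȳ = 855630.00/7110.00 = 120.34 cm.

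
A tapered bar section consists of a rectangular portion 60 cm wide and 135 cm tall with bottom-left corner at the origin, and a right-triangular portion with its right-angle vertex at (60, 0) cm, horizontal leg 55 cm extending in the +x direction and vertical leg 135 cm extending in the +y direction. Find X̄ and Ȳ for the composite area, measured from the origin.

rectangular portion: A = 60 × 135 = 8100.00, centroid at (30.00, 67.50).
triangular portion: A = ½·55·135 = 3712.50, centroid at (78.33, 45.00).
ΣA = 11812.50 cm²
ΣAX̄ = (8100.00)(30.00) + (3712.50)(78.33) = 533812.50 cm³
ΣAȲ = (8100.00)(67.50) + (3712.50)(45.00) = 713812.50 cm³
X̄ = 533812.50 / 11812.50 = 45.19 cm
Ȳ = 713812.50 / 11812.50 = 60.43 cm

X̄ = 45.19 cm, Ȳ = 60.43 cm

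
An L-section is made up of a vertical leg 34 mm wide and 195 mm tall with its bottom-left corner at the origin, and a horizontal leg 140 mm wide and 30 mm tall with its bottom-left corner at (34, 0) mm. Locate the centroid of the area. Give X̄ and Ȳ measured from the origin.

X̄ = 50.74 mm, Ȳ = 65.51 mm

vertical leg: A = 34 × 195 = 6630.00, centroid at (17.00, 97.50).
horizontal leg: A = 140 × 30 = 4200.00, centroid at (104.00, 15.00).
ΣA = 10830.00 mm², ΣAX̄ = 549510.00 mm³, ΣAȲ = 709425.00 mm³.
X̄ = 549510.00/10830.00 = 50.74 mm; Ȳ = 709425.00/10830.00 = 65.51 mm.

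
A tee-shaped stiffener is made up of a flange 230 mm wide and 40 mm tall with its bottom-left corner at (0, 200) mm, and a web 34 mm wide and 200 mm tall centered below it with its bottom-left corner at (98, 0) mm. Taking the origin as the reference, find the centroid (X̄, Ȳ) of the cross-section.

Part | A | x̄ᵢ | ȳᵢ | A·x̄ᵢ | A·ȳᵢ
web | 6800.00 | 115.00 | 100.00 | 782000.00 | 680000.00
flange | 9200.00 | 115.00 | 220.00 | 1058000.00 | 2024000.00
Σ | 16000.00 |  |  | 1840000.00 | 2704000.00
X̄ = 1840000.00 / 16000.00 = 115.00 mm
Ȳ = 2704000.00 / 16000.00 = 169.00 mm

X̄ = 115.00 mm, Ȳ = 169.00 mm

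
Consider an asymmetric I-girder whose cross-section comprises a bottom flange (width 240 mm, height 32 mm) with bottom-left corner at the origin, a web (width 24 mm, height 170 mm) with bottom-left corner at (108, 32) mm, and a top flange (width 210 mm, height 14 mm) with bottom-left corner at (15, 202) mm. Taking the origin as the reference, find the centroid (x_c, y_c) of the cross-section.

x_c = 120.00 mm, y_c = 82.63 mm

bottom flange: A = 240 × 32 = 7680.00, centroid at (120.00, 16.00).
web: A = 24 × 170 = 4080.00, centroid at (120.00, 117.00).
top flange: A = 210 × 14 = 2940.00, centroid at (120.00, 209.00).
ΣA = 14700.00 mm²
ΣAx_c = (7680.00)(120.00) + (4080.00)(120.00) + (2940.00)(120.00) = 1764000.00 mm³
ΣAy_c = (7680.00)(16.00) + (4080.00)(117.00) + (2940.00)(209.00) = 1214700.00 mm³
x_c = 1764000.00 / 14700.00 = 120.00 mm
y_c = 1214700.00 / 14700.00 = 82.63 mm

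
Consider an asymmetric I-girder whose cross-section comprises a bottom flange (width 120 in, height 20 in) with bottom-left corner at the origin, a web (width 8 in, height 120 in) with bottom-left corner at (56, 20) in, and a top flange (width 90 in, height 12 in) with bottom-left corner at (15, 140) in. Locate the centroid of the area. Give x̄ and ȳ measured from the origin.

x̄ = 60.00 in, ȳ = 58.22 in

Part | A | x̄ᵢ | ȳᵢ | A·x̄ᵢ | A·ȳᵢ
bottom flange | 2400.00 | 60.00 | 10.00 | 144000.00 | 24000.00
web | 960.00 | 60.00 | 80.00 | 57600.00 | 76800.00
top flange | 1080.00 | 60.00 | 146.00 | 64800.00 | 157680.00
Σ | 4440.00 |  |  | 266400.00 | 258480.00
x̄ = 266400.00 / 4440.00 = 60.00 in
ȳ = 258480.00 / 4440.00 = 58.22 in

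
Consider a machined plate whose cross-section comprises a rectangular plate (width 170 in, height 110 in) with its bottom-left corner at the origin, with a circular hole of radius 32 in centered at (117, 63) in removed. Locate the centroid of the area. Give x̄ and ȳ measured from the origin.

x̄ = 78.35 in, ȳ = 53.34 in

plate: A = 170 × 110 = 18700.00, centroid at (85.00, 55.00).
hole: A = −π·32² = -3216.99, centroid at (117.00, 63.00).
ΣA = 15483.01 in²
ΣAx̄ = (18700.00)(85.00) + (-3216.99)(117.00) = 1213112.07 in³
ΣAȳ = (18700.00)(55.00) + (-3216.99)(63.00) = 825829.57 in³
x̄ = 1213112.07 / 15483.01 = 78.35 in
ȳ = 825829.57 / 15483.01 = 53.34 in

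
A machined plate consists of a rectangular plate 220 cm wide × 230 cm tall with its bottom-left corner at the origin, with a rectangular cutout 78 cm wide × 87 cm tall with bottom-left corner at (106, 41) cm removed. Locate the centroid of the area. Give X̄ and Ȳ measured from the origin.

X̄ = 104.58 cm, Ȳ = 119.72 cm

plate: A = 220 × 230 = 50600.00, centroid at (110.00, 115.00).
hole: A = −(78 × 87) = -6786.00, centroid at (145.00, 84.50).
ΣA = 43814.00 cm², ΣAX̄ = 4582030.00 cm³, ΣAȲ = 5245583.00 cm³.
X̄ = 4582030.00/43814.00 = 104.58 cm; Ȳ = 5245583.00/43814.00 = 119.72 cm.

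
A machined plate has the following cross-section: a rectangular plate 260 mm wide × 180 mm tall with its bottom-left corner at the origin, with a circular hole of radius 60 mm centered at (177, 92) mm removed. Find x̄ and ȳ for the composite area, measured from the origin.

x̄ = 115.02 mm, ȳ = 89.36 mm

plate: A = 260 × 180 = 46800.00, centroid at (130.00, 90.00).
hole: A = −π·60² = -11309.73, centroid at (177.00, 92.00).
ΣA = 35490.27 mm², ΣAx̄ = 4082177.16 mm³, ΣAȳ = 3171504.51 mm³.
x̄ = 4082177.16/35490.27 = 115.02 mm; ȳ = 3171504.51/35490.27 = 89.36 mm.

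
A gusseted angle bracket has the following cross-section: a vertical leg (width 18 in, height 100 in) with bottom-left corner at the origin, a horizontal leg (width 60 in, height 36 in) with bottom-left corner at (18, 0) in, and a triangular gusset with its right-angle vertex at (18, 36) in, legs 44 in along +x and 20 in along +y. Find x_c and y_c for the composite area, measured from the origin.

vertical leg: A = 18 × 100 = 1800.00, centroid at (9.00, 50.00).
horizontal leg: A = 60 × 36 = 2160.00, centroid at (48.00, 18.00).
gusset: A = ½·44·20 = 440.00, centroid at (32.67, 42.67).
ΣA = 4400.00 in², ΣAx_c = 134253.33 in³, ΣAy_c = 147653.33 in³.
x_c = 134253.33/4400.00 = 30.51 in; y_c = 147653.33/4400.00 = 33.56 in.

x_c = 30.51 in, y_c = 33.56 in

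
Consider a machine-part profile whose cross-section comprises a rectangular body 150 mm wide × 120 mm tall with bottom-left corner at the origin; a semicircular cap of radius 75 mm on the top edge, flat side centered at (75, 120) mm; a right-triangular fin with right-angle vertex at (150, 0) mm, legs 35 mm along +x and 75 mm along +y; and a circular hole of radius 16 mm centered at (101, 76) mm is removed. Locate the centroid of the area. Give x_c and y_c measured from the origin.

rectangular body: A = 150 × 120 = 18000.00, centroid at (75.00, 60.00).
semicircular top: A = ½π·75² = 8835.73, centroid at (75.00, 151.83).
triangular fin: A = ½·35·75 = 1312.50, centroid at (161.67, 25.00).
hole: A = −π·16² = -804.25, centroid at (101.00, 76.00).
ΣA = 27343.98 mm², ΣAx_c = 2143638.18 mm³, ΣAy_c = 2393227.19 mm³.
x_c = 2143638.18/27343.98 = 78.40 mm; y_c = 2393227.19/27343.98 = 87.52 mm.

x_c = 78.40 mm, y_c = 87.52 mm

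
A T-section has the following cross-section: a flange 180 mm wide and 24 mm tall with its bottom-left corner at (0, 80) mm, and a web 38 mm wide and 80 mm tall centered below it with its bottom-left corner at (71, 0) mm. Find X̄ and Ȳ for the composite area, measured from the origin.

X̄ = 90.00 mm, Ȳ = 70.52 mm

web: A = 38 × 80 = 3040.00, centroid at (90.00, 40.00).
flange: A = 180 × 24 = 4320.00, centroid at (90.00, 92.00).
ΣA = 7360.00 mm²
ΣAX̄ = (3040.00)(90.00) + (4320.00)(90.00) = 662400.00 mm³
ΣAȲ = (3040.00)(40.00) + (4320.00)(92.00) = 519040.00 mm³
X̄ = 662400.00 / 7360.00 = 90.00 mm
Ȳ = 519040.00 / 7360.00 = 70.52 mm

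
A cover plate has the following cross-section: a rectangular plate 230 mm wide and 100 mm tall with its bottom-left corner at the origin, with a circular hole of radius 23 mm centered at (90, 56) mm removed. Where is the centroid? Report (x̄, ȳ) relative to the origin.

plate: A = 230 × 100 = 23000.00, centroid at (115.00, 50.00).
hole: A = −π·23² = -1661.90, centroid at (90.00, 56.00).
ΣA = 21338.10 mm²
ΣAx̄ = (23000.00)(115.00) + (-1661.90)(90.00) = 2495428.77 mm³
ΣAȳ = (23000.00)(50.00) + (-1661.90)(56.00) = 1056933.46 mm³
x̄ = 2495428.77 / 21338.10 = 116.95 mm
ȳ = 1056933.46 / 21338.10 = 49.53 mm

x̄ = 116.95 mm, ȳ = 49.53 mm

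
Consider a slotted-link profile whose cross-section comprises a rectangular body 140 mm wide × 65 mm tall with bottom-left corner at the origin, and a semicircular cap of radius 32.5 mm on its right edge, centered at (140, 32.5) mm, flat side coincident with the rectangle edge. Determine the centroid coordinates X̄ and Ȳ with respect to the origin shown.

Part | A | x̄ᵢ | ȳᵢ | A·x̄ᵢ | A·ȳᵢ
rectangular body | 9100.00 | 70.00 | 32.50 | 637000.00 | 295750.00
semicircular end | 1659.15 | 153.79 | 32.50 | 255166.92 | 53922.49
Σ | 10759.15 |  |  | 892166.92 | 349672.49
X̄ = 892166.92 / 10759.15 = 82.92 mm
Ȳ = 349672.49 / 10759.15 = 32.50 mm

X̄ = 82.92 mm, Ȳ = 32.50 mm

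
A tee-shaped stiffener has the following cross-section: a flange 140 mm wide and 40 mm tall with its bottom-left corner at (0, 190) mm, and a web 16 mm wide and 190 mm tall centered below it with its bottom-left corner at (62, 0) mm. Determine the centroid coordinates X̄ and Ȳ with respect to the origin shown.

X̄ = 70.00 mm, Ȳ = 169.54 mm

Part | A | x̄ᵢ | ȳᵢ | A·x̄ᵢ | A·ȳᵢ
web | 3040.00 | 70.00 | 95.00 | 212800.00 | 288800.00
flange | 5600.00 | 70.00 | 210.00 | 392000.00 | 1176000.00
Σ | 8640.00 |  |  | 604800.00 | 1464800.00
X̄ = 604800.00 / 8640.00 = 70.00 mm
Ȳ = 1464800.00 / 8640.00 = 169.54 mm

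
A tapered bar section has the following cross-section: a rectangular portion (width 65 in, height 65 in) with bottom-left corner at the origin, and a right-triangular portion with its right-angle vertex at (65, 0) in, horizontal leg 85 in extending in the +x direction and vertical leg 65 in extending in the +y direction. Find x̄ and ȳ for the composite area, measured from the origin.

x̄ = 56.55 in, ȳ = 28.22 in

rectangular portion: A = 65 × 65 = 4225.00, centroid at (32.50, 32.50).
triangular portion: A = ½·85·65 = 2762.50, centroid at (93.33, 21.67).
ΣA = 6987.50 in², ΣAx̄ = 395145.83 in³, ΣAȳ = 197166.67 in³.
x̄ = 395145.83/6987.50 = 56.55 in; ȳ = 197166.67/6987.50 = 28.22 in.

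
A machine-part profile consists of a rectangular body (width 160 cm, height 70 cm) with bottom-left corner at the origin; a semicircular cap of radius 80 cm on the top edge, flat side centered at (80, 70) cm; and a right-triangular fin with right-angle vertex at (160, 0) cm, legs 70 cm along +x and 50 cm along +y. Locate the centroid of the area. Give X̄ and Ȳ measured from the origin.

Part | A | x̄ᵢ | ȳᵢ | A·x̄ᵢ | A·ȳᵢ
rectangular body | 11200.00 | 80.00 | 35.00 | 896000.00 | 392000.00
semicircular top | 10053.10 | 80.00 | 103.95 | 804247.72 | 1045050.09
triangular fin | 1750.00 | 183.33 | 16.67 | 320833.33 | 29166.67
Σ | 23003.10 |  |  | 2021081.05 | 1466216.75
X̄ = 2021081.05 / 23003.10 = 87.86 cm
Ȳ = 1466216.75 / 23003.10 = 63.74 cm

X̄ = 87.86 cm, Ȳ = 63.74 cm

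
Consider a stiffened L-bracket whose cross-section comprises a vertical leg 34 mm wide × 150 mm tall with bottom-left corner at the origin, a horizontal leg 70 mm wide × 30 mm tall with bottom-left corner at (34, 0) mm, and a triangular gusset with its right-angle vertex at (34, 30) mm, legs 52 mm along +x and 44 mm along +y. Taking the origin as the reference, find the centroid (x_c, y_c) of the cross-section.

vertical leg: A = 34 × 150 = 5100.00, centroid at (17.00, 75.00).
horizontal leg: A = 70 × 30 = 2100.00, centroid at (69.00, 15.00).
gusset: A = ½·52·44 = 1144.00, centroid at (51.33, 44.67).
ΣA = 8344.00 mm², ΣAx_c = 290325.33 mm³, ΣAy_c = 465098.67 mm³.
x_c = 290325.33/8344.00 = 34.79 mm; y_c = 465098.67/8344.00 = 55.74 mm.

x_c = 34.79 mm, y_c = 55.74 mm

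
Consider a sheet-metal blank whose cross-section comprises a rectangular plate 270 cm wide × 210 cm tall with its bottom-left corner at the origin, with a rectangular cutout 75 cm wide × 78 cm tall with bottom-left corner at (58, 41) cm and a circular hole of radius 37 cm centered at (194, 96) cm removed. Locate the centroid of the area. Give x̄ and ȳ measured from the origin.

plate: A = 270 × 210 = 56700.00, centroid at (135.00, 105.00).
hole 1: A = −(75 × 78) = -5850.00, centroid at (95.50, 80.00).
hole 2: A = −π·37² = -4300.84, centroid at (194.00, 96.00).
ΣA = 46549.16 cm²
ΣAx̄ = (56700.00)(135.00) + (-5850.00)(95.50) + (-4300.84)(194.00) = 6261461.97 cm³
ΣAȳ = (56700.00)(105.00) + (-5850.00)(80.00) + (-4300.84)(96.00) = 5072619.33 cm³
x̄ = 6261461.97 / 46549.16 = 134.51 cm
ȳ = 5072619.33 / 46549.16 = 108.97 cm

x̄ = 134.51 cm, ȳ = 108.97 cm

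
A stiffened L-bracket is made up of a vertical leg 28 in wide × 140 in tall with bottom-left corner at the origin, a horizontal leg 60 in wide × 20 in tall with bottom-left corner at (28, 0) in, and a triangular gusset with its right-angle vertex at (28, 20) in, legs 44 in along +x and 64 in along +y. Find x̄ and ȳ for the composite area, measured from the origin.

Part | A | x̄ᵢ | ȳᵢ | A·x̄ᵢ | A·ȳᵢ
vertical leg | 3920.00 | 14.00 | 70.00 | 54880.00 | 274400.00
horizontal leg | 1200.00 | 58.00 | 10.00 | 69600.00 | 12000.00
gusset | 1408.00 | 42.67 | 41.33 | 60074.67 | 58197.33
Σ | 6528.00 |  |  | 184554.67 | 344597.33
x̄ = 184554.67 / 6528.00 = 28.27 in
ȳ = 344597.33 / 6528.00 = 52.79 in

x̄ = 28.27 in, ȳ = 52.79 in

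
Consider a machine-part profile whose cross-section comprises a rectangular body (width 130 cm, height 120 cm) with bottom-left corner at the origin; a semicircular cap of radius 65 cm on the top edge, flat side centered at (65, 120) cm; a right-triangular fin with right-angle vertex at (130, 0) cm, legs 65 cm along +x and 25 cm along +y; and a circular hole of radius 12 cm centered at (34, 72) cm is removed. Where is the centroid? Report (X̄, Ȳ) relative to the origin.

X̄ = 68.74 cm, Ȳ = 83.63 cm

rectangular body: A = 130 × 120 = 15600.00, centroid at (65.00, 60.00).
semicircular top: A = ½π·65² = 6636.61, centroid at (65.00, 147.59).
triangular fin: A = ½·65·25 = 812.50, centroid at (151.67, 8.33).
hole: A = −π·12² = -452.39, centroid at (34.00, 72.00).
ΣA = 22596.73 cm², ΣAX̄ = 1553227.87 cm³, ΣAȲ = 1889675.87 cm³.
X̄ = 1553227.87/22596.73 = 68.74 cm; Ȳ = 1889675.87/22596.73 = 83.63 cm.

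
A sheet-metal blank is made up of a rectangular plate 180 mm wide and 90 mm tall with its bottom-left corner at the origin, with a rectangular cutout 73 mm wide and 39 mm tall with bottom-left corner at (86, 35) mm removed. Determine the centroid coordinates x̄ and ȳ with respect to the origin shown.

Part | A | x̄ᵢ | ȳᵢ | A·x̄ᵢ | A·ȳᵢ
plate | 16200.00 | 90.00 | 45.00 | 1458000.00 | 729000.00
hole | -2847.00 | 122.50 | 54.50 | -348757.50 | -155161.50
Σ | 13353.00 |  |  | 1109242.50 | 573838.50
x̄ = 1109242.50 / 13353.00 = 83.07 mm
ȳ = 573838.50 / 13353.00 = 42.97 mm

x̄ = 83.07 mm, ȳ = 42.97 mm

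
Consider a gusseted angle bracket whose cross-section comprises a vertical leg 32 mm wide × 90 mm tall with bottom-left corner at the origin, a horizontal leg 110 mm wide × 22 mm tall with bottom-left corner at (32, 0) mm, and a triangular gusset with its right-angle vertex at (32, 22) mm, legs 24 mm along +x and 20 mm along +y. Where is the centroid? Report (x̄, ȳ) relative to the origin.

vertical leg: A = 32 × 90 = 2880.00, centroid at (16.00, 45.00).
horizontal leg: A = 110 × 22 = 2420.00, centroid at (87.00, 11.00).
gusset: A = ½·24·20 = 240.00, centroid at (40.00, 28.67).
ΣA = 5540.00 mm²
ΣAx̄ = (2880.00)(16.00) + (2420.00)(87.00) + (240.00)(40.00) = 266220.00 mm³
ΣAȳ = (2880.00)(45.00) + (2420.00)(11.00) + (240.00)(28.67) = 163100.00 mm³
x̄ = 266220.00 / 5540.00 = 48.05 mm
ȳ = 163100.00 / 5540.00 = 29.44 mm

x̄ = 48.05 mm, ȳ = 29.44 mm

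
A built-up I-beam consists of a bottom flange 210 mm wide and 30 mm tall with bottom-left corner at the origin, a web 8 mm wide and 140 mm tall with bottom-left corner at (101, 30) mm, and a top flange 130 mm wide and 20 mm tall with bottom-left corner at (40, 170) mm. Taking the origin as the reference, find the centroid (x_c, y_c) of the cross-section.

bottom flange: A = 210 × 30 = 6300.00, centroid at (105.00, 15.00).
web: A = 8 × 140 = 1120.00, centroid at (105.00, 100.00).
top flange: A = 130 × 20 = 2600.00, centroid at (105.00, 180.00).
ΣA = 10020.00 mm², ΣAx_c = 1052100.00 mm³, ΣAy_c = 674500.00 mm³.
x_c = 1052100.00/10020.00 = 105.00 mm; y_c = 674500.00/10020.00 = 67.32 mm.

x_c = 105.00 mm, y_c = 67.32 mm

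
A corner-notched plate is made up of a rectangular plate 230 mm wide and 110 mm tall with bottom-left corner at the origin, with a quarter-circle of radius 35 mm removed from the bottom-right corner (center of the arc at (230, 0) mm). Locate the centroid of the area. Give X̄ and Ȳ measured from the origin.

plate: A = 230 × 110 = 25300.00, centroid at (115.00, 55.00).
removed quarter-circle: A = −¼π·35² = -962.11, centroid at (215.15, 14.85).
ΣA = 24337.89 mm², ΣAX̄ = 2702505.73 mm³, ΣAȲ = 1377208.33 mm³.
X̄ = 2702505.73/24337.89 = 111.04 mm; Ȳ = 1377208.33/24337.89 = 56.59 mm.

X̄ = 111.04 mm, Ȳ = 56.59 mm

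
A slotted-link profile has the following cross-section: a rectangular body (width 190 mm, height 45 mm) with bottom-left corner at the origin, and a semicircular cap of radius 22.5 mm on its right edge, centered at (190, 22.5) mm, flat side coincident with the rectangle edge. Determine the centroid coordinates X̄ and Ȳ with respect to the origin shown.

rectangular body: A = 190 × 45 = 8550.00, centroid at (95.00, 22.50).
semicircular end: A = ½π·22.5² = 795.22, centroid at (199.55, 22.50).
ΣA = 9345.22 mm², ΣAX̄ = 970934.72 mm³, ΣAȲ = 210267.35 mm³.
X̄ = 970934.72/9345.22 = 103.90 mm; Ȳ = 210267.35/9345.22 = 22.50 mm.

X̄ = 103.90 mm, Ȳ = 22.50 mm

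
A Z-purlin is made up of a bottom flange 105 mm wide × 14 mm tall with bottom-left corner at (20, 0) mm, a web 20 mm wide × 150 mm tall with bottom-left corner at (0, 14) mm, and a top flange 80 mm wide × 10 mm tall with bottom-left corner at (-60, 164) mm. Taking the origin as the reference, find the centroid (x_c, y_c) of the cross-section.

bottom flange: A = 105 × 14 = 1470.00, centroid at (72.50, 7.00).
web: A = 20 × 150 = 3000.00, centroid at (10.00, 89.00).
top flange: A = 80 × 10 = 800.00, centroid at (-20.00, 169.00).
ΣA = 5270.00 mm²
ΣAx_c = (1470.00)(72.50) + (3000.00)(10.00) + (800.00)(-20.00) = 120575.00 mm³
ΣAy_c = (1470.00)(7.00) + (3000.00)(89.00) + (800.00)(169.00) = 412490.00 mm³
x_c = 120575.00 / 5270.00 = 22.88 mm
y_c = 412490.00 / 5270.00 = 78.27 mm

x_c = 22.88 mm, y_c = 78.27 mm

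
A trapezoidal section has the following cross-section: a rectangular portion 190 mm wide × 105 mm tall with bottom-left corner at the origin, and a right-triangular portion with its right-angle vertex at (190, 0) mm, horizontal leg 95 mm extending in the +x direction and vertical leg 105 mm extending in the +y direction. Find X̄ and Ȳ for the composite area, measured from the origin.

rectangular portion: A = 190 × 105 = 19950.00, centroid at (95.00, 52.50).
triangular portion: A = ½·95·105 = 4987.50, centroid at (221.67, 35.00).
ΣA = 24937.50 mm²
ΣAX̄ = (19950.00)(95.00) + (4987.50)(221.67) = 3000812.50 mm³
ΣAȲ = (19950.00)(52.50) + (4987.50)(35.00) = 1221937.50 mm³
X̄ = 3000812.50 / 24937.50 = 120.33 mm
Ȳ = 1221937.50 / 24937.50 = 49.00 mm

X̄ = 120.33 mm, Ȳ = 49.00 mm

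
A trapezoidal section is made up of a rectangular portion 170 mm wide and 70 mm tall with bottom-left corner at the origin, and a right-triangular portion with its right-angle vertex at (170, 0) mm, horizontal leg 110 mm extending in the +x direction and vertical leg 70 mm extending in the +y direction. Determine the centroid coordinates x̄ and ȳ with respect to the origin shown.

rectangular portion: A = 170 × 70 = 11900.00, centroid at (85.00, 35.00).
triangular portion: A = ½·110·70 = 3850.00, centroid at (206.67, 23.33).
ΣA = 15750.00 mm², ΣAx̄ = 1807166.67 mm³, ΣAȳ = 506333.33 mm³.
x̄ = 1807166.67/15750.00 = 114.74 mm; ȳ = 506333.33/15750.00 = 32.15 mm.

x̄ = 114.74 mm, ȳ = 32.15 mm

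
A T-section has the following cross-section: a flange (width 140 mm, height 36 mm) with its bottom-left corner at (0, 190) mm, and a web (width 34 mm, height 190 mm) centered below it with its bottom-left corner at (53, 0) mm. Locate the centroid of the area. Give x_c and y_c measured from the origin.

web: A = 34 × 190 = 6460.00, centroid at (70.00, 95.00).
flange: A = 140 × 36 = 5040.00, centroid at (70.00, 208.00).
ΣA = 11500.00 mm², ΣAx_c = 805000.00 mm³, ΣAy_c = 1662020.00 mm³.
x_c = 805000.00/11500.00 = 70.00 mm; y_c = 1662020.00/11500.00 = 144.52 mm.

x_c = 70.00 mm, y_c = 144.52 mm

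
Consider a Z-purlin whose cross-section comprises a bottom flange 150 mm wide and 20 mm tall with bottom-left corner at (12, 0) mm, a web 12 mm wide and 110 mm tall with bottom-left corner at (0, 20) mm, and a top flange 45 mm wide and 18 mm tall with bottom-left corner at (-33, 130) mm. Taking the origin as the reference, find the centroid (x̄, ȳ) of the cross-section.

x̄ = 50.76 mm, ȳ = 47.09 mm

bottom flange: A = 150 × 20 = 3000.00, centroid at (87.00, 10.00).
web: A = 12 × 110 = 1320.00, centroid at (6.00, 75.00).
top flange: A = 45 × 18 = 810.00, centroid at (-10.50, 139.00).
ΣA = 5130.00 mm², ΣAx̄ = 260415.00 mm³, ΣAȳ = 241590.00 mm³.
x̄ = 260415.00/5130.00 = 50.76 mm; ȳ = 241590.00/5130.00 = 47.09 mm.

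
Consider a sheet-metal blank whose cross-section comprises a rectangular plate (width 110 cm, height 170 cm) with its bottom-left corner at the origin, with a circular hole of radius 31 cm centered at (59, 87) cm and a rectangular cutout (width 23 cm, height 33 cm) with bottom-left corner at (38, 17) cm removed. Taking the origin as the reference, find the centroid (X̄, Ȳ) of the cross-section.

X̄ = 54.47 cm, Ȳ = 87.21 cm

plate: A = 110 × 170 = 18700.00, centroid at (55.00, 85.00).
hole 1: A = −π·31² = -3019.07, centroid at (59.00, 87.00).
hole 2: A = −(23 × 33) = -759.00, centroid at (49.50, 33.50).
ΣA = 14921.93 cm²
ΣAX̄ = (18700.00)(55.00) + (-3019.07)(59.00) + (-759.00)(49.50) = 812804.34 cm³
ΣAȲ = (18700.00)(85.00) + (-3019.07)(87.00) + (-759.00)(33.50) = 1301414.36 cm³
X̄ = 812804.34 / 14921.93 = 54.47 cm
Ȳ = 1301414.36 / 14921.93 = 87.21 cm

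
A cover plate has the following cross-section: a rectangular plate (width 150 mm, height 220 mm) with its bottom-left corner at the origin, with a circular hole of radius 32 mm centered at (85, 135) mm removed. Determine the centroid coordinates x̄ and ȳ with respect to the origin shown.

plate: A = 150 × 220 = 33000.00, centroid at (75.00, 110.00).
hole: A = −π·32² = -3216.99, centroid at (85.00, 135.00).
ΣA = 29783.01 mm², ΣAx̄ = 2201555.78 mm³, ΣAȳ = 3195706.23 mm³.
x̄ = 2201555.78/29783.01 = 73.92 mm; ȳ = 3195706.23/29783.01 = 107.30 mm.

x̄ = 73.92 mm, ȳ = 107.30 mm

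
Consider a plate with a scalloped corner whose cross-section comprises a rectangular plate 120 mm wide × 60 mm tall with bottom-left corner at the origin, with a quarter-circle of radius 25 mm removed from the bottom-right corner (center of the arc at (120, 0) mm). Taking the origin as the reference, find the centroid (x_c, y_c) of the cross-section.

x_c = 56.39 mm, y_c = 31.42 mm

Part | A | x̄ᵢ | ȳᵢ | A·x̄ᵢ | A·ȳᵢ
plate | 7200.00 | 60.00 | 30.00 | 432000.00 | 216000.00
removed quarter-circle | -490.87 | 109.39 | 10.61 | -53696.53 | -5208.33
Σ | 6709.13 |  |  | 378303.47 | 210791.67
x_c = 378303.47 / 6709.13 = 56.39 mm
y_c = 210791.67 / 6709.13 = 31.42 mm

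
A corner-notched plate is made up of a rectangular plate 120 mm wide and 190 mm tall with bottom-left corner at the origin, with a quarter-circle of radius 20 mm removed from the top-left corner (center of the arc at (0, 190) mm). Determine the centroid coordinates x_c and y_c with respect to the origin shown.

plate: A = 120 × 190 = 22800.00, centroid at (60.00, 95.00).
removed quarter-circle: A = −¼π·20² = -314.16, centroid at (8.49, 181.51).
ΣA = 22485.84 mm²
ΣAx_c = (22800.00)(60.00) + (-314.16)(8.49) = 1365333.33 mm³
ΣAy_c = (22800.00)(95.00) + (-314.16)(181.51) = 2108976.41 mm³
x_c = 1365333.33 / 22485.84 = 60.72 mm
y_c = 2108976.41 / 22485.84 = 93.79 mm

x_c = 60.72 mm, y_c = 93.79 mm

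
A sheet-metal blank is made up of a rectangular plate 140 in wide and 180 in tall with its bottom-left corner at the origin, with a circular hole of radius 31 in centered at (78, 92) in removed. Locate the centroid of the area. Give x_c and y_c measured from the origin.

Part | A | x̄ᵢ | ȳᵢ | A·x̄ᵢ | A·ȳᵢ
plate | 25200.00 | 70.00 | 90.00 | 1764000.00 | 2268000.00
hole | -3019.07 | 78.00 | 92.00 | -235487.50 | -277754.49
Σ | 22180.93 |  |  | 1528512.50 | 1990245.51
x_c = 1528512.50 / 22180.93 = 68.91 in
y_c = 1990245.51 / 22180.93 = 89.73 in

x_c = 68.91 in, y_c = 89.73 in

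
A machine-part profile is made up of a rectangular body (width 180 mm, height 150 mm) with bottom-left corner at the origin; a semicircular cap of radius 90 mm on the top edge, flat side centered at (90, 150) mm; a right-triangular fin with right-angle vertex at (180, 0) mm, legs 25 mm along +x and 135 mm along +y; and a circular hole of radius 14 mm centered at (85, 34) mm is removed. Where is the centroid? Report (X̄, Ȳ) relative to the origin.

X̄ = 94.14 mm, Ȳ = 109.68 mm

rectangular body: A = 180 × 150 = 27000.00, centroid at (90.00, 75.00).
semicircular top: A = ½π·90² = 12723.45, centroid at (90.00, 188.20).
triangular fin: A = ½·25·135 = 1687.50, centroid at (188.33, 45.00).
hole: A = −π·14² = -615.75, centroid at (85.00, 34.00).
ΣA = 40795.20 mm², ΣAX̄ = 3840584.09 mm³, ΣAȲ = 4474519.46 mm³.
X̄ = 3840584.09/40795.20 = 94.14 mm; Ȳ = 4474519.46/40795.20 = 109.68 mm.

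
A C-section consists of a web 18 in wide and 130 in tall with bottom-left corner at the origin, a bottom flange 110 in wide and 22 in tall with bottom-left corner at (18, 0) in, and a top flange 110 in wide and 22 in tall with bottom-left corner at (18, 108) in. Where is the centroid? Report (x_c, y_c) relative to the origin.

web: A = 18 × 130 = 2340.00, centroid at (9.00, 65.00).
bottom flange: A = 110 × 22 = 2420.00, centroid at (73.00, 11.00).
top flange: A = 110 × 22 = 2420.00, centroid at (73.00, 119.00).
ΣA = 7180.00 in², ΣAx_c = 374380.00 in³, ΣAy_c = 466700.00 in³.
x_c = 374380.00/7180.00 = 52.14 in; y_c = 466700.00/7180.00 = 65.00 in.

x_c = 52.14 in, y_c = 65.00 in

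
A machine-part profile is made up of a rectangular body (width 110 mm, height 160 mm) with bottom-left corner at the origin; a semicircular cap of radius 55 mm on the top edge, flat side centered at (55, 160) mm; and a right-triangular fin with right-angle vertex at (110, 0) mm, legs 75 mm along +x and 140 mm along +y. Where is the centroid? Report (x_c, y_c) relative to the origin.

x_c = 70.22 mm, y_c = 91.45 mm

Part | A | x̄ᵢ | ȳᵢ | A·x̄ᵢ | A·ȳᵢ
rectangular body | 17600.00 | 55.00 | 80.00 | 968000.00 | 1408000.00
semicircular top | 4751.66 | 55.00 | 183.34 | 261341.24 | 871182.09
triangular fin | 5250.00 | 135.00 | 46.67 | 708750.00 | 245000.00
Σ | 27601.66 |  |  | 1938091.24 | 2524182.09
x_c = 1938091.24 / 27601.66 = 70.22 mm
y_c = 2524182.09 / 27601.66 = 91.45 mm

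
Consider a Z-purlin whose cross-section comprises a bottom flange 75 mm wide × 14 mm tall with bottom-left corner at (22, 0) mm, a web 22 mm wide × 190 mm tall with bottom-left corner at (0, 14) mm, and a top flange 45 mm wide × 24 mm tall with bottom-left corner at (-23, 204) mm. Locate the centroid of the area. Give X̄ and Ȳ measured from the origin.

bottom flange: A = 75 × 14 = 1050.00, centroid at (59.50, 7.00).
web: A = 22 × 190 = 4180.00, centroid at (11.00, 109.00).
top flange: A = 45 × 24 = 1080.00, centroid at (-0.50, 216.00).
ΣA = 6310.00 mm², ΣAX̄ = 107915.00 mm³, ΣAȲ = 696250.00 mm³.
X̄ = 107915.00/6310.00 = 17.10 mm; Ȳ = 696250.00/6310.00 = 110.34 mm.

X̄ = 17.10 mm, Ȳ = 110.34 mm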